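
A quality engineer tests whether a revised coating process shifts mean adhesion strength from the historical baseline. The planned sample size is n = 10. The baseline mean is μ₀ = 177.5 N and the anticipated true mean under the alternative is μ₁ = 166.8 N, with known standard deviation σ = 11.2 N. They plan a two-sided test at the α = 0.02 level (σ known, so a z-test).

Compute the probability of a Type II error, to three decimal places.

β ≈ 0.244

Standardized effect: d = |μ₁ − μ₀| / σ = |166.8 − 177.5| / 11.2 = 0.9554
Noncentrality parameter: δ = d·√n = 0.9554 × √10 = 3.0211
Two-sided α = 0.02 → critical value z_{0.01} = 2.326.
Power = Φ(δ − 2.326) + Φ(−δ − 2.326) = Φ(0.695) + Φ(-5.347) = 0.7564 + 0.0000 = 0.7564.
Type II error: β = 1 − power = 1 − 0.7564 = 0.2436.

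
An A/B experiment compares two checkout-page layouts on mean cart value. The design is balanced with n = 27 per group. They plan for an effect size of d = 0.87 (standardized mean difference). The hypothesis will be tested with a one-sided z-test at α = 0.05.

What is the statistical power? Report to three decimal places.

Power ≈ 0.940

Noncentrality parameter: δ = d·√(n/2) = 0.87 × √(27/2) = 3.1966
One-sided α = 0.05 → critical value z_{0.05} = 1.645.
Power = Φ(δ − 1.645) = Φ(1.552) = 0.9396.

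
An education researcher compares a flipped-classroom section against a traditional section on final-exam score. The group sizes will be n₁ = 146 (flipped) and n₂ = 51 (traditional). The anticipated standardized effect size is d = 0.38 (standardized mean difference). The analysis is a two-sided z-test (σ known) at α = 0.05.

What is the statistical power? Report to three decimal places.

Noncentrality parameter: δ = d / √(1/n₁ + 1/n₂) = 0.38 / √(1/146 + 1/51) = 2.3362
Critical value for a two-sided test at α = 0.05: z_{α/2} = 1.960.
Power = Φ(δ − 1.960) + Φ(−δ − 1.960) = Φ(0.376) + Φ(-4.296) = 0.6466 + 0.0000 = 0.6466.

Power ≈ 0.647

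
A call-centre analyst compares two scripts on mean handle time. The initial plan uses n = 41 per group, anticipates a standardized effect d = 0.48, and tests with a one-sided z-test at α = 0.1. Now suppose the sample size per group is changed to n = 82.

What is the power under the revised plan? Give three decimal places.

Power ≈ 0.963

With n = 82 per group: δ = d·√(n/2) = 0.48 × √(82/2) = 3.0735. Critical value z_{0.1} = 1.282.
Revised power = P(Z > 1.282 − δ) = Φ(1.792) = 0.9634.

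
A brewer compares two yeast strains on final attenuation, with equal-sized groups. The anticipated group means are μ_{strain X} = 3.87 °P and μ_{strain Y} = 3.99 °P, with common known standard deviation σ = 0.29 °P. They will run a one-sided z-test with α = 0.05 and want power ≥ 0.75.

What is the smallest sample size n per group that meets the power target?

n = 63 per group

Standardized effect: d = |μ_{strain X} − μ_{strain Y}| / σ = |3.87 − 3.99| / 0.29 = 0.4138
For power 0.75 need Φ(δ − z_{0.05}) = 0.75, so δ = z_{0.05} + z_{0.25} = 1.645 + 0.674 = 2.319.
δ = d·√(n/2) ⇒ n = 2(δ/d)² = 2 × (2.319 / 0.4138)² = 62.83.
Round up to the next whole unit.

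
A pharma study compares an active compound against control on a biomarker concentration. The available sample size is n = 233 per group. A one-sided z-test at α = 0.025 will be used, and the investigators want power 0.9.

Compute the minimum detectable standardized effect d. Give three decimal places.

Need Φ(δ − 1.960) = 0.9, so δ = 1.960 + 1.282 = 3.242.
δ = d·√(n/2) ⇒ d = δ/√(n/2) = 3.242/√(233/2) = 0.3003.

d ≈ 0.300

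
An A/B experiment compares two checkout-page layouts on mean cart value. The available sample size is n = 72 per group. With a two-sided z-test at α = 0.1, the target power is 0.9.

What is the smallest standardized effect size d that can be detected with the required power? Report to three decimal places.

Need Φ(δ − 1.645) = 0.9, so δ = 1.645 + 1.282 = 2.926.
(Lower-tail contribution to power is negligible for δ > 0.)
δ = d·√(n/2) ⇒ d = δ/√(n/2) = 2.926/√(72/2) = 0.4877.

d ≈ 0.488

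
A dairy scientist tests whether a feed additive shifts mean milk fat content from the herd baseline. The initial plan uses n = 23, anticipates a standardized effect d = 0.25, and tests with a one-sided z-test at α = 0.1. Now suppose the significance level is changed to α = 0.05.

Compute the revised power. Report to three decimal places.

δ = d·√n = 0.25 × √23 = 1.1990 (unchanged). New critical value: z_{0.05} = 1.645.
Revised power = P(Z > 1.645 − δ) = Φ(-0.446) = 0.3278.

Power ≈ 0.328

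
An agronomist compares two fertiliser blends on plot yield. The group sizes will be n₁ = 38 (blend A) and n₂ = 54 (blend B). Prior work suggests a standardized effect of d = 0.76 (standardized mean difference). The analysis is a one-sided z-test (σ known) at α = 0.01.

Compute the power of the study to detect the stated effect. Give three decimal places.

Power ≈ 0.897

Noncentrality parameter: λ = d / √(1/n₁ + 1/n₂) = 0.76 / √(1/38 + 1/54) = 3.5893
One-sided α = 0.01 → critical value z_{0.01} = 2.326.
Power = P(Z > 2.326 − λ) = Φ(1.263) = 0.8967.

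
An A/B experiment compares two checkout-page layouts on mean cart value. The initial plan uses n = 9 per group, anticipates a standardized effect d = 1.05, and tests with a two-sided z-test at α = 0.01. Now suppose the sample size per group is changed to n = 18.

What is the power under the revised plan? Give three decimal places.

Power ≈ 0.717

With n = 18 per group: δ = d·√(n/2) = 1.05 × √(18/2) = 3.1500. Critical value z_{0.005} = 2.576.
Revised power = Φ(δ − 2.576) + Φ(−δ − 2.576) = Φ(0.574) + Φ(-5.726) = 0.7171 + 0.0000 = 0.7171.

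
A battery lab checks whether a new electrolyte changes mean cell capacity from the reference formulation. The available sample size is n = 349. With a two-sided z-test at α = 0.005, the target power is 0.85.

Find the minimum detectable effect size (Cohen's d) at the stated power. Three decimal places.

d ≈ 0.206

Required noncentrality: δ = z_{0.0025} + z_{0.15} = 2.807 + 1.036 = 3.843.
(The second rejection-region term Φ(−δ − z_{α/2}) is negligible and dropped.)
δ = d·√n ⇒ d = δ/√n = 3.843/√349 = 0.2057.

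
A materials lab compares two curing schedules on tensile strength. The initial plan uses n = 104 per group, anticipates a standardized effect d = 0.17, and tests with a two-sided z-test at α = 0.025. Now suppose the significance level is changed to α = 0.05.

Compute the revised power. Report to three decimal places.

Power ≈ 0.232

δ = d·√(n/2) = 0.17 × √(104/2) = 1.2259 (unchanged). New critical value: z_{0.025} = 1.960.
Revised power = Φ(δ − 1.960) + Φ(−δ − 1.960) = Φ(-0.734) + Φ(-3.186) = 0.2315 + 0.0007 = 0.2322.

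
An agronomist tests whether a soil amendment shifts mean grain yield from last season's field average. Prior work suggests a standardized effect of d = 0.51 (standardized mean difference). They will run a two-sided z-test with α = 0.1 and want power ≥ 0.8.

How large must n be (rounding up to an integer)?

For power 0.8 need Φ(δ − z_{0.05}) = 0.8, so δ = z_{0.05} + z_{0.20} = 1.645 + 0.842 = 2.486.
(Ignoring the negligible lower-tail rejection probability gives the usual closed-form inversion.)
δ = d·√n ⇒ n = (δ/d)² = (2.486 / 0.51)² = 23.77.
Rounding up, n = 24.

n = 24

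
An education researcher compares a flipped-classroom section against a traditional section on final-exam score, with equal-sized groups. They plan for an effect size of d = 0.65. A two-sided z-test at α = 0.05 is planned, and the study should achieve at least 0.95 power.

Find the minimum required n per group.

Set Φ(δ − 1.960) = 0.95; then δ − 1.960 = Φ⁻¹(0.95) = 1.645, giving δ = 3.605.
(For δ > 0 the lower-tail rejection region contributes negligibly to power, so the one-term inversion is standard.)
δ = d·√(n/2) ⇒ n = 2(δ/d)² = 2 × (3.605 / 0.65)² = 61.51.
Rounding up, n = 62 per group.

n = 62 per group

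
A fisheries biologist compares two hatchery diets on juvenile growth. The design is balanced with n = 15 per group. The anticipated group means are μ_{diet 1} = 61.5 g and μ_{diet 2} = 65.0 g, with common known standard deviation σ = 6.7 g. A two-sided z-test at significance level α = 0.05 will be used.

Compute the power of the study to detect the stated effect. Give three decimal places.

Standardized effect: d = |μ_{diet 1} − μ_{diet 2}| / σ = |61.5 − 65.0| / 6.7 = 0.5224
Noncentrality parameter: δ = d·√(n/2) = 0.5224 × √(15/2) = 1.4306
Critical value for a two-sided test at α = 0.05: z_{α/2} = 1.960.
Power = Φ(δ − 1.960) + Φ(−δ − 1.960) = Φ(-0.529) + Φ(-3.391) = 0.2983 + 0.0003 = 0.2986.

Power ≈ 0.299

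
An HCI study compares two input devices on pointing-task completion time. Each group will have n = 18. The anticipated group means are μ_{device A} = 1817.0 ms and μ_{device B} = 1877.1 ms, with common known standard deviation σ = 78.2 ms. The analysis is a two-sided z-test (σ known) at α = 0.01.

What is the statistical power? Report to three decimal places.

Standardized effect: d = |μ_{device A} − μ_{device B}| / σ = |1817.0 − 1877.1| / 78.2 = 0.7685
Noncentrality parameter: δ = d·√(n/2) = 0.7685 × √(18/2) = 2.3056
Two-sided α = 0.01 → critical value z_{0.005} = 2.576.
Power = Φ(δ − 2.576) + Φ(−δ − 2.576) = Φ(-0.270) + Φ(-4.881) = 0.3935 + 0.0000 = 0.3935.

Power ≈ 0.394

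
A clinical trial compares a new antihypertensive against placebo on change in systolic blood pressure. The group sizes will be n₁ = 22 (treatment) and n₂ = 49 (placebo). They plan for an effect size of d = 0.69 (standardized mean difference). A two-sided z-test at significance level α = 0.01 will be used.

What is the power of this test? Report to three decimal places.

Power ≈ 0.545

Noncentrality parameter: δ = d / √(1/n₁ + 1/n₂) = 0.69 / √(1/22 + 1/49) = 2.6886
Critical value for a two-sided test at α = 0.01: z_{α/2} = 2.576.
Power = Φ(δ − 2.576) + Φ(−δ − 2.576) = Φ(0.113) + Φ(-5.264) = 0.5449 + 0.0000 = 0.5449.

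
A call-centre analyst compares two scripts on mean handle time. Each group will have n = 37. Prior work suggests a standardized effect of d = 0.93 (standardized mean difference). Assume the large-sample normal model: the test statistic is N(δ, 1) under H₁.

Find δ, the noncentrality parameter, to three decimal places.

δ ≈ 4.000

δ = d·√(n/2) = 0.93 × √(37/2) = 4.0001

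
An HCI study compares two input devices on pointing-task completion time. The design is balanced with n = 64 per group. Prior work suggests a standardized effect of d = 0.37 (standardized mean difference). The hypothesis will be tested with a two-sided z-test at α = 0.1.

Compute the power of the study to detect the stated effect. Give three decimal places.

Noncentrality parameter: δ = d·√(n/2) = 0.37 × √(64/2) = 2.0930
Two-sided α = 0.1 → critical value z_{0.05} = 1.645.
Power = Φ(δ − 1.645) + Φ(−δ − 1.645) = Φ(0.448) + Φ(-3.738) = 0.6730 + 0.0001 = 0.6731.

Power ≈ 0.673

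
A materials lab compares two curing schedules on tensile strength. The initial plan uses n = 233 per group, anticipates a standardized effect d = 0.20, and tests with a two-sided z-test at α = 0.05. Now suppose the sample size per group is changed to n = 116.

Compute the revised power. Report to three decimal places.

Power ≈ 0.331

With n = 116 per group: δ = d·√(n/2) = 0.20 × √(116/2) = 1.5232. Critical value z_{0.025} = 1.960.
Revised power = Φ(δ − 1.960) + Φ(−δ − 1.960) = Φ(-0.437) + Φ(-3.483) = 0.3311 + 0.0002 = 0.3314.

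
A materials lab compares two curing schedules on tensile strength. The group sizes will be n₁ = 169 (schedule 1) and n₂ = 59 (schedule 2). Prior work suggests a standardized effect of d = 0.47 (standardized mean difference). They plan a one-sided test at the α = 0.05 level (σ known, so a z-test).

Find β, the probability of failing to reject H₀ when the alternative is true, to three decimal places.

β ≈ 0.072

Noncentrality parameter: δ = d / √(1/n₁ + 1/n₂) = 0.47 / √(1/169 + 1/59) = 3.1081
Critical value for a one-sided test at α = 0.05: z_α = 1.645.
Power = Φ(δ − 1.645) = Φ(1.463) = 0.9283.
Type II error: β = 1 − power = 1 − 0.9283 = 0.0717.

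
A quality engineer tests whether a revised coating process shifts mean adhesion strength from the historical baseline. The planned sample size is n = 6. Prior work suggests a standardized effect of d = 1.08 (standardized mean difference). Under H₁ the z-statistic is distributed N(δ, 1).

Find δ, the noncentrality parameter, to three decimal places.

The noncentrality parameter scales effect size by the design's sample-size factor: δ = d·√n = 1.08 × √6 = 2.6454

δ ≈ 2.645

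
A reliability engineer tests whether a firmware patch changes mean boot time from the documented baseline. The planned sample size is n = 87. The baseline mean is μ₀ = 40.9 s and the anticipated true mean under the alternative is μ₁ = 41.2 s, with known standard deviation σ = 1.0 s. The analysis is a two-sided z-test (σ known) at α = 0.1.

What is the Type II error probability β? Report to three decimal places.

Standardized effect: d = |μ₁ − μ₀| / σ = |41.2 − 40.9| / 1.0 = 0.3000
Noncentrality parameter: δ = d·√n = 0.3000 × √87 = 2.7982
Two-sided α = 0.1 → critical value z_{0.05} = 1.645.
Power = Φ(δ − 1.645) + Φ(−δ − 1.645) = Φ(1.153) + Φ(-4.443) = 0.8756 + 0.0000 = 0.8756.
Type II error: β = 1 − power = 1 − 0.8756 = 0.1244.

β ≈ 0.124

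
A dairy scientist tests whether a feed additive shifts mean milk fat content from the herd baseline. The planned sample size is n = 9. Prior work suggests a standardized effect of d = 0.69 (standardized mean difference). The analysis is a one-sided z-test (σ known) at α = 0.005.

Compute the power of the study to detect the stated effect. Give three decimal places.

Noncentrality parameter: δ = d·√n = 0.69 × √9 = 2.0700
Critical value for a one-sided test at α = 0.005: z_α = 2.576.
Power = P(Z > 2.576 − δ) = Φ(-0.506) = 0.3065.

Power ≈ 0.306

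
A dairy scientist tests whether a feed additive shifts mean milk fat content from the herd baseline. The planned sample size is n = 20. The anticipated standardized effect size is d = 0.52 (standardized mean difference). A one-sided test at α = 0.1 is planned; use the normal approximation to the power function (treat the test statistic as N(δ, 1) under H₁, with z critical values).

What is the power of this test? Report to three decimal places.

Power ≈ 0.852

Noncentrality parameter: δ = d·√n = 0.52 × √20 = 2.3255
Critical value for a one-sided test at α = 0.1: z_α = 1.282.
Power = Φ(δ − 1.282) = Φ(1.044) = 0.8517.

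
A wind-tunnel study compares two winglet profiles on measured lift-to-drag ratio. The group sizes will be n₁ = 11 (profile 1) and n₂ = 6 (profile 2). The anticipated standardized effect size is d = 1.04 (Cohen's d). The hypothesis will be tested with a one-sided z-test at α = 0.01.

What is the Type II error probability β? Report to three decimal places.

β ≈ 0.609

Noncentrality parameter: λ = d / √(1/n₁ + 1/n₂) = 1.04 / √(1/11 + 1/6) = 2.0492
One-sided α = 0.01 → critical value z_{0.01} = 2.326.
Power = P(Z > 2.326 − λ) = Φ(-0.277) = 0.3908.
Type II error: β = 1 − power = 1 − 0.3908 = 0.6092.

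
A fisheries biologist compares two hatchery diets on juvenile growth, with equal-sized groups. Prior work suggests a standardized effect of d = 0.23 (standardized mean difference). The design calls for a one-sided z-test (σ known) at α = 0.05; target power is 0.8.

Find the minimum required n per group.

n = 234 per group

For power 0.8 need Φ(δ − z_{0.05}) = 0.8, so δ = z_{0.05} + z_{0.20} = 1.645 + 0.842 = 2.486.
δ = d·√(n/2) ⇒ n = 2(δ/d)² = 2 × (2.486 / 0.23)² = 233.75.
Round up to the next whole unit.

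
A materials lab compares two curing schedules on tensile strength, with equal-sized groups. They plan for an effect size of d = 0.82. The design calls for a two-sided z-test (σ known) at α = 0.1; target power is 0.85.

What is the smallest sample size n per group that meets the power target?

For power 0.85 need Φ(δ − z_{0.05}) = 0.85, so δ = z_{0.05} + z_{0.15} = 1.645 + 1.036 = 2.681.
(The Φ(−δ − z_{α/2}) term is vanishingly small for δ > 0 and is dropped in the standard sample-size formula.)
δ = d·√(n/2) ⇒ n = 2(δ/d)² = 2 × (2.681 / 0.82)² = 21.38.
Rounding up, n = 22 per group.

n = 22 per group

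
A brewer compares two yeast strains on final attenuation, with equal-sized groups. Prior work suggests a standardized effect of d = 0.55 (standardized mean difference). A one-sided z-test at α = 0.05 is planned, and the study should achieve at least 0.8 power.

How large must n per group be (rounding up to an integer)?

Set Φ(δ − 1.645) = 0.8; then δ − 1.645 = Φ⁻¹(0.8) = 0.842, giving δ = 2.486.
δ = d·√(n/2) ⇒ n = 2(δ/d)² = 2 × (2.486 / 0.55)² = 40.88.
Round up to the next whole unit.

n = 41 per group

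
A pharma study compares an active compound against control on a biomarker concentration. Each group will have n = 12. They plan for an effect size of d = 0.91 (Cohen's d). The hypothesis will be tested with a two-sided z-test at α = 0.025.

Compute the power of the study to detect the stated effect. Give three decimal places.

Power ≈ 0.495

Noncentrality parameter: δ = d·√(n/2) = 0.91 × √(12/2) = 2.2290
Two-sided α = 0.025 → critical value z_{0.0125} = 2.241.
Power = Φ(δ − 2.241) + Φ(−δ − 2.241) = Φ(-0.012) + Φ(-4.470) = 0.4951 + 0.0000 = 0.4951.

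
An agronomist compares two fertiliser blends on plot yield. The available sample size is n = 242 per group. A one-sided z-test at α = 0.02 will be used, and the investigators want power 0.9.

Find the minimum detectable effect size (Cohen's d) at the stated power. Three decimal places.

Required noncentrality: δ = z_{0.02} + z_{0.10} = 2.054 + 1.282 = 3.335.
δ = d·√(n/2) ⇒ d = δ/√(n/2) = 3.335/√(242/2) = 0.3032.

d ≈ 0.303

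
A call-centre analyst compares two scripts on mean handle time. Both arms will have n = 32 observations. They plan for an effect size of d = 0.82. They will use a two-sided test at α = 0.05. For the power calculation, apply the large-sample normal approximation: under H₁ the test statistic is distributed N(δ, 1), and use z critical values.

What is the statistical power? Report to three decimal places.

Noncentrality parameter: δ = d·√(n/2) = 0.82 × √(32/2) = 3.2800
Two-sided α = 0.05 → critical value z_{0.025} = 1.960.
Power = Φ(δ − 1.960) + Φ(−δ − 1.960) = Φ(1.320) + Φ(-5.240) = 0.9066 + 0.0000 = 0.9066.

Power ≈ 0.907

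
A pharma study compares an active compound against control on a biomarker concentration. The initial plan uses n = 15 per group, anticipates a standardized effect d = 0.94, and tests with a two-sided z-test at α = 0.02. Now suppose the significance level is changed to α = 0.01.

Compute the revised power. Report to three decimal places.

δ = d·√(n/2) = 0.94 × √(15/2) = 2.5743 (unchanged). New critical value: z_{0.005} = 2.576.
Revised power = Φ(δ − 2.576) + Φ(−δ − 2.576) = Φ(-0.002) + Φ(-5.150) = 0.4994 + 0.0000 = 0.4994.

Power ≈ 0.499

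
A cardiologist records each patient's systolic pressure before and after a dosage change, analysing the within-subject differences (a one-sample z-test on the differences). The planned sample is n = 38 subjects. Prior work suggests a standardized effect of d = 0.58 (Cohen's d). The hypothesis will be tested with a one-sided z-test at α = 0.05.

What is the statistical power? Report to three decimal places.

Noncentrality parameter: δ = d·√n = 0.58 × √38 = 3.5754
One-sided α = 0.05 → critical value z_{0.05} = 1.645.
Power = Φ(δ − 1.645) = Φ(1.931) = 0.9732.

Power ≈ 0.973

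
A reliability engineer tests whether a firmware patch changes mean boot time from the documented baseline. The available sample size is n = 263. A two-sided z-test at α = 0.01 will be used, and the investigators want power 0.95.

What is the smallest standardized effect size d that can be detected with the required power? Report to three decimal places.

Need Φ(δ − 2.576) = 0.95, so δ = 2.576 + 1.645 = 4.221.
(Lower-tail contribution to power is negligible for δ > 0.)
δ = d·√n ⇒ d = δ/√n = 4.221/√263 = 0.2603.

d ≈ 0.260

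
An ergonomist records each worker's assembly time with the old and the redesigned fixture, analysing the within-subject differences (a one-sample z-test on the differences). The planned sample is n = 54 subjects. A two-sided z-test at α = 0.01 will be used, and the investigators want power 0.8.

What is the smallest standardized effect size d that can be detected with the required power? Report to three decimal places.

Need Φ(δ − 2.576) = 0.8, so δ = 2.576 + 0.842 = 3.417.
(Lower-tail contribution to power is negligible for δ > 0.)
δ = d·√n ⇒ d = δ/√n = 3.417/√54 = 0.4651.

d ≈ 0.465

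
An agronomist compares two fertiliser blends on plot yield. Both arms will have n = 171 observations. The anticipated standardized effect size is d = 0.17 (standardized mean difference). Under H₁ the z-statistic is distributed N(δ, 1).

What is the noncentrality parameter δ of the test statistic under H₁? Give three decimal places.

δ ≈ 1.572

The noncentrality parameter scales effect size by the design's sample-size factor: δ = d·√(n/2) = 0.17 × √(171/2) = 1.5719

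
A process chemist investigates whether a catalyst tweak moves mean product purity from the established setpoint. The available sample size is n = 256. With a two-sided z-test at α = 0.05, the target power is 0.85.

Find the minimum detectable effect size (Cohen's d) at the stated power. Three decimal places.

Need Φ(δ − 1.960) = 0.85, so δ = 1.960 + 1.036 = 2.996.
(Lower-tail contribution to power is negligible for δ > 0.)
δ = d·√n ⇒ d = δ/√n = 2.996/√256 = 0.1873.

d ≈ 0.187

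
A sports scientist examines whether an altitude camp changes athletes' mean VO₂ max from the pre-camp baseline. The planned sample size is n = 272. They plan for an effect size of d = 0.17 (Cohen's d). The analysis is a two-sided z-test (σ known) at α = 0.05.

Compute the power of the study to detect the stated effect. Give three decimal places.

Noncentrality parameter: δ = d·√n = 0.17 × √272 = 2.8037
Critical value for a two-sided test at α = 0.05: z_{α/2} = 1.960.
Power = Φ(δ − 1.960) + Φ(−δ − 1.960) = Φ(0.844) + Φ(-4.764) = 0.8006 + 0.0000 = 0.8006.

Power ≈ 0.801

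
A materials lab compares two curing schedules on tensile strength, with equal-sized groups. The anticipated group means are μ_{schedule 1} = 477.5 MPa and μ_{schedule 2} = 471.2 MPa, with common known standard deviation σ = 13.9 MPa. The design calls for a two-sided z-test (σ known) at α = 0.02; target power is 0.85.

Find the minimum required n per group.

Standardized effect: d = |μ_{schedule 1} − μ_{schedule 2}| / σ = |477.5 − 471.2| / 13.9 = 0.4532
Set Φ(δ − 2.326) = 0.85; then δ − 2.326 = Φ⁻¹(0.85) = 1.036, giving δ = 3.363.
(For δ > 0 the lower-tail rejection region contributes negligibly to power, so the one-term inversion is standard.)
δ = d·√(n/2) ⇒ n = 2(δ/d)² = 2 × (3.363 / 0.4532)² = 110.10.
Round up to the next whole unit.

n = 111 per group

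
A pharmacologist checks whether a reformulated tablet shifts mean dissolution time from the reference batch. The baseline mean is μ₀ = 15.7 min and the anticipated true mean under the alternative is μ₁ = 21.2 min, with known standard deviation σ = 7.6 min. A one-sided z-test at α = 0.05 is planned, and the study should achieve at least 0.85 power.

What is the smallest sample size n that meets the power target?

n = 14

Standardized effect: d = |μ₁ − μ₀| / σ = |21.2 − 15.7| / 7.6 = 0.7237
Set Φ(δ − 1.645) = 0.85; then δ − 1.645 = Φ⁻¹(0.85) = 1.036, giving δ = 2.681.
δ = d·√n ⇒ n = (δ/d)² = (2.681 / 0.7237)² = 13.73.
Round up to the next whole unit.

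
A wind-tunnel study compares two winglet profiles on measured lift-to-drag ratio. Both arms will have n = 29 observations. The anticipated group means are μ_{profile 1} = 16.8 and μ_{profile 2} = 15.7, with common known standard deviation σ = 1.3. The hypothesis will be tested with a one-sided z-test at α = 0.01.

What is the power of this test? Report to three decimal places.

Standardized effect: d = |μ_{profile 1} − μ_{profile 2}| / σ = |16.8 − 15.7| / 1.3 = 0.8462
Noncentrality parameter: δ = d·√(n/2) = 0.8462 × √(29/2) = 3.2221
Critical value for a one-sided test at α = 0.01: z_α = 2.326.
Power = P(Z > 2.326 − δ) = Φ(0.896) = 0.8148.

Power ≈ 0.815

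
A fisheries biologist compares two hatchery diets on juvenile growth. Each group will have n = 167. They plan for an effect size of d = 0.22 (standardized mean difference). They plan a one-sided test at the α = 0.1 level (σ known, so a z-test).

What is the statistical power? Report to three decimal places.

Noncentrality parameter: λ = d·√(n/2) = 0.22 × √(167/2) = 2.0103
Critical value for a one-sided test at α = 0.1: z_α = 1.282.
Power = P(Z > 1.282 − λ) = Φ(0.729) = 0.7669.

Power ≈ 0.767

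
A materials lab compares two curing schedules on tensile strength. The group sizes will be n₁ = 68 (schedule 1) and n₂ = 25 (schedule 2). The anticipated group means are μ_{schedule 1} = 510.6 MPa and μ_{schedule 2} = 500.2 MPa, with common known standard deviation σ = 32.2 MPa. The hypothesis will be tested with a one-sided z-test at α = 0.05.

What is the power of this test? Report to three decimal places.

Standardized effect: d = |μ_{schedule 1} − μ_{schedule 2}| / σ = |510.6 − 500.2| / 32.2 = 0.3230
Noncentrality parameter: δ = d / √(1/n₁ + 1/n₂) = 0.3230 / √(1/68 + 1/25) = 1.3809
One-sided α = 0.05 → critical value z_{0.05} = 1.645.
Power = P(Z > 1.645 − δ) = Φ(-0.264) = 0.3959.

Power ≈ 0.396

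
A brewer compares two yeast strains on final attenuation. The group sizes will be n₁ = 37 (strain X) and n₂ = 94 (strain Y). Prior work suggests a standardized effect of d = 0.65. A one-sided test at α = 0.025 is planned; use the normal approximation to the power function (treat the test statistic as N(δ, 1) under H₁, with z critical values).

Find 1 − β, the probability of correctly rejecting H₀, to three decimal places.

Power ≈ 0.918

Noncentrality parameter: δ = d / √(1/n₁ + 1/n₂) = 0.65 / √(1/37 + 1/94) = 3.3492
One-sided α = 0.025 → critical value z_{0.025} = 1.960.
Power = Φ(δ − 1.960) = Φ(1.389) = 0.9176.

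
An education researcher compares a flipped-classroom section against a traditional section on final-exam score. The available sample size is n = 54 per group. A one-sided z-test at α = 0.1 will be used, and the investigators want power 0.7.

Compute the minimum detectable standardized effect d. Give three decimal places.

Need Φ(δ − 1.282) = 0.7, so δ = 1.282 + 0.524 = 1.806.
δ = d·√(n/2) ⇒ d = δ/√(n/2) = 1.806/√(54/2) = 0.3476.

d ≈ 0.348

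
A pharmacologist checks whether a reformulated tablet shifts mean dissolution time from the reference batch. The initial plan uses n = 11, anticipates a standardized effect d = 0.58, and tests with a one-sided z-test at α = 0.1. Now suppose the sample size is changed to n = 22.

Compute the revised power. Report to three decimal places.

Power ≈ 0.925

With n = 22: δ = d·√n = 0.58 × √22 = 2.7204. Critical value z_{0.1} = 1.282.
Revised power = P(Z > 1.282 − δ) = Φ(1.439) = 0.9249.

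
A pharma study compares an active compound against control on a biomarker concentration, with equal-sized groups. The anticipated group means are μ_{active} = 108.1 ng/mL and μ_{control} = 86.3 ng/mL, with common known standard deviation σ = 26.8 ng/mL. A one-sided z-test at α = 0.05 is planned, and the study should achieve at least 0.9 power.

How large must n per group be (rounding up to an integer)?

n = 26 per group

Standardized effect: d = |μ_{active} − μ_{control}| / σ = |108.1 − 86.3| / 26.8 = 0.8134
For power 0.9 need Φ(δ − z_{0.05}) = 0.9, so δ = z_{0.05} + z_{0.10} = 1.645 + 1.282 = 2.926.
δ = d·√(n/2) ⇒ n = 2(δ/d)² = 2 × (2.926 / 0.8134)² = 25.89.
Rounding up, n = 26 per group.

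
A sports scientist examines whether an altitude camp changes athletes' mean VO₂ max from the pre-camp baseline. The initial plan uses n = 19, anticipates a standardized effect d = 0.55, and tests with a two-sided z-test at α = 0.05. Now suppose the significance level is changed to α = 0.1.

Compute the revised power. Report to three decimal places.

δ = d·√n = 0.55 × √19 = 2.3974 (unchanged). New critical value: z_{0.05} = 1.645.
Revised power = Φ(δ − 1.645) + Φ(−δ − 1.645) = Φ(0.753) + Φ(-4.042) = 0.7741 + 0.0000 = 0.7742.

Power ≈ 0.774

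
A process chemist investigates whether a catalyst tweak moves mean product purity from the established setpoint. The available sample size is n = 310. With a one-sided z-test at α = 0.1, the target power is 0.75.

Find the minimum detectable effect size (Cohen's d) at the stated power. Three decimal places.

Need Φ(δ − 1.282) = 0.75, so δ = 1.282 + 0.674 = 1.956.
δ = d·√n ⇒ d = δ/√n = 1.956/√310 = 0.1111.

d ≈ 0.111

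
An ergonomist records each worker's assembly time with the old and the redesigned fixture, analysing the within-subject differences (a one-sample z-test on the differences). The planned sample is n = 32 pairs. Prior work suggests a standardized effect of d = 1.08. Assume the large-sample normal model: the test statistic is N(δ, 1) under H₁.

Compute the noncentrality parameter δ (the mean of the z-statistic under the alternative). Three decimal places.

δ ≈ 6.109

δ = d·√n = 1.08 × √32 = 6.1094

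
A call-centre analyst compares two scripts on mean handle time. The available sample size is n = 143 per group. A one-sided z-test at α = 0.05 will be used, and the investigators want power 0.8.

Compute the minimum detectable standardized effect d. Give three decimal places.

d ≈ 0.294

Need Φ(δ − 1.645) = 0.8, so δ = 1.645 + 0.842 = 2.486.
δ = d·√(n/2) ⇒ d = δ/√(n/2) = 2.486/√(143/2) = 0.2941.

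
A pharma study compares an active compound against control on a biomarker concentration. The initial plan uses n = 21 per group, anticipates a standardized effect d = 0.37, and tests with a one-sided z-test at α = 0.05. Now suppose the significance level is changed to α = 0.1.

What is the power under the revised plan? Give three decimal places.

Power ≈ 0.467

δ = d·√(n/2) = 0.37 × √(21/2) = 1.1989 (unchanged). New critical value: z_{0.1} = 1.282.
Revised power = Φ(δ − 1.282) = Φ(-0.083) = 0.4671.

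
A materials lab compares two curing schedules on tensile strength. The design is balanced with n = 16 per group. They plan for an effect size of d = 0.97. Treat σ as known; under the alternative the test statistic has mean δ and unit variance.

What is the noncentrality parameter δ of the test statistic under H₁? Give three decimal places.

δ ≈ 2.744

The noncentrality parameter scales effect size by the design's sample-size factor: δ = d·√(n/2) = 0.97 × √(16/2) = 2.7436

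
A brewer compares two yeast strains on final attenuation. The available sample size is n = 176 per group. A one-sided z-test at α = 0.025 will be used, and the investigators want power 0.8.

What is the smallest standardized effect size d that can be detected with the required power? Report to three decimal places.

Need Φ(δ − 1.960) = 0.8, so δ = 1.960 + 0.842 = 2.802.
δ = d·√(n/2) ⇒ d = δ/√(n/2) = 2.802/√(176/2) = 0.2986.

d ≈ 0.299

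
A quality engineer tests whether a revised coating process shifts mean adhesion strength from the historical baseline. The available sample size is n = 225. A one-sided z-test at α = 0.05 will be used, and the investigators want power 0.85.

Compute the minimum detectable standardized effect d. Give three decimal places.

Required noncentrality: δ = z_{0.05} + z_{0.15} = 1.645 + 1.036 = 2.681.
δ = d·√n ⇒ d = δ/√n = 2.681/√225 = 0.1788.

d ≈ 0.179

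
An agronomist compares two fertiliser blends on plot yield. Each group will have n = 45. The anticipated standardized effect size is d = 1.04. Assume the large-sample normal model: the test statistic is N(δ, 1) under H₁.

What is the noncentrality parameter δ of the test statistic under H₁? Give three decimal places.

δ ≈ 4.933

δ = d·√(n/2) = 1.04 × √(45/2) = 4.9332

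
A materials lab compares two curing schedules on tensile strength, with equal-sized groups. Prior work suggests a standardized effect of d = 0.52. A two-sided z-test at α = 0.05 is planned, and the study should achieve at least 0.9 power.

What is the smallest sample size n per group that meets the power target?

n = 78 per group

Set Φ(δ − 1.960) = 0.9; then δ − 1.960 = Φ⁻¹(0.9) = 1.282, giving δ = 3.242.
(For δ > 0 the lower-tail rejection region contributes negligibly to power, so the one-term inversion is standard.)
δ = d·√(n/2) ⇒ n = 2(δ/d)² = 2 × (3.242 / 0.52)² = 77.72.
Rounding up, n = 78 per group.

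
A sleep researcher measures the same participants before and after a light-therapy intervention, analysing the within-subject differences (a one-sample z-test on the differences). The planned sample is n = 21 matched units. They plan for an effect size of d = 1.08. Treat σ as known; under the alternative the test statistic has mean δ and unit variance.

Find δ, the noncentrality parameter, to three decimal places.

δ ≈ 4.949

The noncentrality parameter scales effect size by the design's sample-size factor: δ = d·√n = 1.08 × √21 = 4.9492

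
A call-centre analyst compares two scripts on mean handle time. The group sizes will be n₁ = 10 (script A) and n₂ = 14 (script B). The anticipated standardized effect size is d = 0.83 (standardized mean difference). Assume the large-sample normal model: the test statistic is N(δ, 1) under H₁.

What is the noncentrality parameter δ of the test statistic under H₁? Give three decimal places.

δ ≈ 2.005

δ = d / √(1/n₁ + 1/n₂) = 0.83 / √(1/10 + 1/14) = 2.0046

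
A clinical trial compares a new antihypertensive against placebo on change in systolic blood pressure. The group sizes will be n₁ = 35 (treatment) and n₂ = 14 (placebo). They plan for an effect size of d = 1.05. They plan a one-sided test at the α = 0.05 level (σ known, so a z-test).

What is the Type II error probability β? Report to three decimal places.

β ≈ 0.047

Noncentrality parameter: δ = d / √(1/n₁ + 1/n₂) = 1.05 / √(1/35 + 1/14) = 3.3204
One-sided α = 0.05 → critical value z_{0.05} = 1.645.
Power = Φ(δ − 1.645) = Φ(1.676) = 0.9531.
Type II error: β = 1 − power = 1 − 0.9531 = 0.0469.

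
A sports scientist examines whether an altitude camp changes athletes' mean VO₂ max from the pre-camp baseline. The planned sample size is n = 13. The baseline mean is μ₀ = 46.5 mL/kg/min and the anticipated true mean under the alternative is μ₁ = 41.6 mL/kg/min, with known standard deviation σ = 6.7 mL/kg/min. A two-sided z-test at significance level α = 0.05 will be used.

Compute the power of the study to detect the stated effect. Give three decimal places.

Power ≈ 0.751

Standardized effect: d = |μ₁ − μ₀| / σ = |41.6 − 46.5| / 6.7 = 0.7313
Noncentrality parameter: δ = d·√n = 0.7313 × √13 = 2.6369
Two-sided α = 0.05 → critical value z_{0.025} = 1.960.
Power = Φ(δ − 1.960) + Φ(−δ − 1.960) = Φ(0.677) + Φ(-4.597) = 0.7508 + 0.0000 = 0.7508.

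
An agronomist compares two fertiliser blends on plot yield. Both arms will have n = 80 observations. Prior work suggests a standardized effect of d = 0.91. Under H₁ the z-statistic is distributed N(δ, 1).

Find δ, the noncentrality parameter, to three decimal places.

δ ≈ 5.755

The noncentrality parameter scales effect size by the design's sample-size factor: δ = d·√(n/2) = 0.91 × √(80/2) = 5.7553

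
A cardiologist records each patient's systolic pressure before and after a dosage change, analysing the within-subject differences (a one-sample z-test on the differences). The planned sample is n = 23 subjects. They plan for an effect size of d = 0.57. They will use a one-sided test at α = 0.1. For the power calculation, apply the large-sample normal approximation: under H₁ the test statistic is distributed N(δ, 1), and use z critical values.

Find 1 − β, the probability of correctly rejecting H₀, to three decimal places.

Power ≈ 0.927

Noncentrality parameter: δ = d·√n = 0.57 × √23 = 2.7336
One-sided α = 0.1 → critical value z_{0.1} = 1.282.
Power = Φ(δ − 1.282) = Φ(1.452) = 0.9268.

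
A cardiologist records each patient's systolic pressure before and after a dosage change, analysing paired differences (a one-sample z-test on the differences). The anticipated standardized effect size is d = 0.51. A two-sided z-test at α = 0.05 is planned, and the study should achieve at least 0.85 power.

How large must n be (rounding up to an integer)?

For power 0.85 need Φ(δ − z_{0.025}) = 0.85, so δ = z_{0.025} + z_{0.15} = 1.960 + 1.036 = 2.996.
(For δ > 0 the lower-tail rejection region contributes negligibly to power, so the one-term inversion is standard.)
δ = d·√n ⇒ n = (δ/d)² = (2.996 / 0.51)² = 34.52.
Rounding up, n = 35.

n = 35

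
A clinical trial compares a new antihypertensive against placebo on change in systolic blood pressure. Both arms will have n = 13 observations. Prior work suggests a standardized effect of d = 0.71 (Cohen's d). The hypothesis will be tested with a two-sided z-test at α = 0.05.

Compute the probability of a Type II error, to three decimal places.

β ≈ 0.559

Noncentrality parameter: δ = d·√(n/2) = 0.71 × √(13/2) = 1.8102
Critical value for a two-sided test at α = 0.05: z_{α/2} = 1.960.
Power = Φ(δ − 1.960) + Φ(−δ − 1.960) = Φ(-0.150) + Φ(-3.770) = 0.4405 + 0.0001 = 0.4405.
Type II error: β = 1 − power = 1 − 0.4405 = 0.5595.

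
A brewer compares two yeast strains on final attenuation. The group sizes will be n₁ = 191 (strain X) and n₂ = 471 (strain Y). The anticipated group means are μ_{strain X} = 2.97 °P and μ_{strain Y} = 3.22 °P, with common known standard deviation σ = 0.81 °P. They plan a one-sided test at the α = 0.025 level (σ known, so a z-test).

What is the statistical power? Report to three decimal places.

Standardized effect: d = |μ_{strain X} − μ_{strain Y}| / σ = |2.97 − 3.22| / 0.81 = 0.3086
Noncentrality parameter: δ = d / √(1/n₁ + 1/n₂) = 0.3086 / √(1/191 + 1/471) = 3.5979
Critical value for a one-sided test at α = 0.025: z_α = 1.960.
Power = Φ(δ − 1.960) = Φ(1.638) = 0.9493.

Power ≈ 0.949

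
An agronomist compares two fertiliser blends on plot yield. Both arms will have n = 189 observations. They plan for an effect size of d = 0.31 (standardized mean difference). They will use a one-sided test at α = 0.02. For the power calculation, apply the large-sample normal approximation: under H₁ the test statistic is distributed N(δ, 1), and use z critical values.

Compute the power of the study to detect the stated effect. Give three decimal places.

Noncentrality parameter: λ = d·√(n/2) = 0.31 × √(189/2) = 3.0135
Critical value for a one-sided test at α = 0.02: z_α = 2.054.
Power = Φ(λ − 2.054) = Φ(0.960) = 0.8314.

Power ≈ 0.831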